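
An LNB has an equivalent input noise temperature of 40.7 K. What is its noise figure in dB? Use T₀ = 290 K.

0.570 dB

F = 1 + T_e/T₀ = 1 + 40.7/290 = 1.14034
NF = 10 log₁₀(1.14034) = 0.570 dB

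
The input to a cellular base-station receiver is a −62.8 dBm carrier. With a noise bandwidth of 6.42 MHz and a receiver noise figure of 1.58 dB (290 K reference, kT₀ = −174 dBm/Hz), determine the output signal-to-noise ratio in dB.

41.5 dB

Noise floor: N = −174 + 10 log₁₀(B) + NF
10 log₁₀(6.42×10⁶) = 68.08 dB
N = −174 + 68.08 + 1.58 = −104.34 dBm
SNR = P_sig − N = −62.8 − (−104.34) = 41.54 dB → 41.5 dB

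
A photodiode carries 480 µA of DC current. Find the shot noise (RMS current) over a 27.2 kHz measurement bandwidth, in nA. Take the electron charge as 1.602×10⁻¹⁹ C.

2.05 nA

I_n = √(2qI·B)
2qI·B = 2 × 1.602×10⁻¹⁹ × 4.80×10⁻⁴ × 2.72×10⁴ = 4.18×10⁻¹⁸ A²
I_n = √(4.18×10⁻¹⁸) = 2.05×10⁻⁹ A = 2.05 nA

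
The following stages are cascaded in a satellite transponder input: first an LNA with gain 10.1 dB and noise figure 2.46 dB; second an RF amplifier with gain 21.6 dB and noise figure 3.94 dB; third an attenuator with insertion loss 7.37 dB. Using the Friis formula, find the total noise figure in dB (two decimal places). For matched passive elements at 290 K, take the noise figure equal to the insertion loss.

Convert to linear (a loss of L dB is a gain of −L dB): F_i = 10^(NF_i/10), G_i = 10^(G_i,dB/10)
  Stage 1: F_1 = 10^(2.46/10) = 1.762, G_1 = 10^(10.1/10) = 10.23
  Stage 2: F_2 = 10^(3.94/10) = 2.477, G_2 = 10^(21.6/10) = 144.5
  Stage 3: F_3 = 10^(7.37/10) = 5.458, G_3 = 10^(−7.37/10) = 0.1832
Friis cascade:
  F = 1.762 + (2.477 − 1)/10.23 + (5.458 − 1)/1479 = 1.909
NF = 10 log₁₀(1.909) = 2.81 dB

2.81 dB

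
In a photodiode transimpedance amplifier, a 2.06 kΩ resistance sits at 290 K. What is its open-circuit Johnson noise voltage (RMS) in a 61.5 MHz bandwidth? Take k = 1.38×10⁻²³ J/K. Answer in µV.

45.0 µV

V_n = √(4kTRB)
4kTRB = 4 × 1.38×10⁻²³ × 290 × 2.06×10³ × 6.15×10⁷ = 2.03×10⁻⁹ V²
V_n = √(2.03×10⁻⁹) = 4.50×10⁻⁵ V = 45.0 µV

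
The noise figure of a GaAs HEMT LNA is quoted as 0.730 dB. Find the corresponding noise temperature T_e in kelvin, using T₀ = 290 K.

53.1 K

F = 10^(0.730/10) = 1.18304
T_e = (F − 1)·T₀ = (1.18304 − 1) × 290 = 53.1 K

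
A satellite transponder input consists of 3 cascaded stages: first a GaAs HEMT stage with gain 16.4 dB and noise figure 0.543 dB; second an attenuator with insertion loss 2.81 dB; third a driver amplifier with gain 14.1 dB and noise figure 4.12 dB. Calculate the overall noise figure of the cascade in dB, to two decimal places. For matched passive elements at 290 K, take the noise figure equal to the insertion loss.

Convert to linear (a loss of L dB is a gain of −L dB): F_i = 10^(NF_i/10), G_i = 10^(G_i,dB/10)
  Stage 1: F_1 = 10^(0.543/10) = 1.133, G_1 = 10^(16.4/10) = 43.65
  Stage 2: F_2 = 10^(2.81/10) = 1.910, G_2 = 10^(−2.81/10) = 0.5236
  Stage 3: F_3 = 10^(4.12/10) = 2.582, G_3 = 10^(14.1/10) = 25.70
Friis cascade:
  F = 1.133 + (1.910 − 1)/43.65 + (2.582 − 1)/22.86 = 1.223
NF = 10 log₁₀(1.223) = 0.88 dB

0.88 dB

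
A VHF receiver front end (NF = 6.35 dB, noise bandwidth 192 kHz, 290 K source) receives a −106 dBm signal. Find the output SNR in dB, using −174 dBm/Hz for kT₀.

Noise floor: N = −174 + 10 log₁₀(B) + NF
10 log₁₀(1.92×10⁵) = 52.83 dB
N = −174 + 52.83 + 6.35 = −114.82 dBm
SNR = P_sig − N = −106 − (−114.82) = 8.82 dB → 8.8 dB

8.8 dB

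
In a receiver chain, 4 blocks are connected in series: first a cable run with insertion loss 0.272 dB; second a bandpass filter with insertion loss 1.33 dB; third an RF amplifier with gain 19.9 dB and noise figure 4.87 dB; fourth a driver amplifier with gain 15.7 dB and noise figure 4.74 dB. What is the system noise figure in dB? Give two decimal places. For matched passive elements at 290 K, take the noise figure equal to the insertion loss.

Convert to linear (a loss of L dB is a gain of −L dB): F_i = 10^(NF_i/10), G_i = 10^(G_i,dB/10)
  Stage 1: F_1 = 10^(0.272/10) = 1.065, G_1 = 10^(−0.272/10) = 0.9393
  Stage 2: F_2 = 10^(1.33/10) = 1.358, G_2 = 10^(−1.33/10) = 0.7362
  Stage 3: F_3 = 10^(4.87/10) = 3.069, G_3 = 10^(19.9/10) = 97.72
  Stage 4: F_4 = 10^(4.74/10) = 2.979, G_4 = 10^(15.7/10) = 37.15
Friis cascade:
  F = 1.065 + (1.358 − 1)/0.9393 + (3.069 − 1)/0.6915 + (2.979 − 1)/67.58 = 4.467
NF = 10 log₁₀(4.467) = 6.50 dB

6.50 dB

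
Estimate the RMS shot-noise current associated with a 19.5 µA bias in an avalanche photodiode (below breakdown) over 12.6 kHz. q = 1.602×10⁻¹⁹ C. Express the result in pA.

I_n = √(2qI·B)
2qI·B = 2 × 1.602×10⁻¹⁹ × 1.95×10⁻⁵ × 1.26×10⁴ = 7.87×10⁻²⁰ A²
I_n = √(7.87×10⁻²⁰) = 2.81×10⁻¹⁰ A = 281 pA

281 pA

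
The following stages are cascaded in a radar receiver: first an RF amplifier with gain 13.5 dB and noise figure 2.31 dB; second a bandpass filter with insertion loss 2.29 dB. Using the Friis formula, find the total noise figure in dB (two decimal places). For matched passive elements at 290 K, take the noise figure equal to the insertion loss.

2.39 dB

Convert to linear (a loss of L dB is a gain of −L dB): F_i = 10^(NF_i/10), G_i = 10^(G_i,dB/10)
  Stage 1: F_1 = 10^(2.31/10) = 1.702, G_1 = 10^(13.5/10) = 22.39
  Stage 2: F_2 = 10^(2.29/10) = 1.694, G_2 = 10^(−2.29/10) = 0.5902
Friis cascade:
  F = 1.702 + (1.694 − 1)/22.39 = 1.733
NF = 10 log₁₀(1.733) = 2.39 dB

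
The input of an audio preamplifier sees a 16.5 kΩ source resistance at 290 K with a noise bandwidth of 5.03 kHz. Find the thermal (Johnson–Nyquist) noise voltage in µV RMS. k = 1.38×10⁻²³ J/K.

1.15 µV

V_n = √(4kTRB)
4kTRB = 4 × 1.38×10⁻²³ × 290 × 1.65×10⁴ × 5.03×10³ = 1.33×10⁻¹² V²
V_n = √(1.33×10⁻¹²) = 1.15×10⁻⁶ V = 1.15 µV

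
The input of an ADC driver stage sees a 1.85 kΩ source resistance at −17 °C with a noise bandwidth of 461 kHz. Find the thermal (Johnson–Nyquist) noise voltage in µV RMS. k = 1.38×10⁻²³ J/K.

3.47 µV

T = −17 °C + 273.15 = 256.15 K
V_n = √(4kTRB)
4kTRB = 4 × 1.38×10⁻²³ × 256.15 × 1.85×10³ × 4.61×10⁵ = 1.21×10⁻¹¹ V²
V_n = √(1.21×10⁻¹¹) = 3.47×10⁻⁶ V = 3.47 µV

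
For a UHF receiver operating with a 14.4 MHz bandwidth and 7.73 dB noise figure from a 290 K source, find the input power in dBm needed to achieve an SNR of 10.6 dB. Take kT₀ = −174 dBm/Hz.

−84.1 dBm

Sensitivity = −174 + 10 log₁₀(B) + NF + SNR_min
= −174 + 71.58 + 7.73 + 10.6
= −84.09 dBm → −84.1 dBm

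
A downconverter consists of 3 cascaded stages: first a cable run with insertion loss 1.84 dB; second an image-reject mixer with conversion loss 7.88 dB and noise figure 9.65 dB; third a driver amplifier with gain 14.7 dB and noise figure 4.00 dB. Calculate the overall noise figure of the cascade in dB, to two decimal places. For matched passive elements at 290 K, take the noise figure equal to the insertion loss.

Convert to linear (a loss of L dB is a gain of −L dB): F_i = 10^(NF_i/10), G_i = 10^(G_i,dB/10)
  Stage 1: F_1 = 10^(1.84/10) = 1.528, G_1 = 10^(−1.84/10) = 0.6546
  Stage 2: F_2 = 10^(9.65/10) = 9.226, G_2 = 10^(−7.88/10) = 0.1629
  Stage 3: F_3 = 10^(4.00/10) = 2.512, G_3 = 10^(14.7/10) = 29.51
Friis cascade:
  F = 1.528 + (9.226 − 1)/0.6546 + (2.512 − 1)/0.1067 = 28.27
NF = 10 log₁₀(28.27) = 14.51 dB

14.51 dB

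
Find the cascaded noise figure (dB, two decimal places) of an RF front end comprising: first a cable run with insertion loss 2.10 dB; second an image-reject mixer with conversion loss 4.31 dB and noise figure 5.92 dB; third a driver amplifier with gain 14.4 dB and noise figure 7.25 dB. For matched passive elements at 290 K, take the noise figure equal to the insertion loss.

14.01 dB

Convert to linear (a loss of L dB is a gain of −L dB): F_i = 10^(NF_i/10), G_i = 10^(G_i,dB/10)
  Stage 1: F_1 = 10^(2.10/10) = 1.622, G_1 = 10^(−2.10/10) = 0.6166
  Stage 2: F_2 = 10^(5.92/10) = 3.908, G_2 = 10^(−4.31/10) = 0.3707
  Stage 3: F_3 = 10^(7.25/10) = 5.309, G_3 = 10^(14.4/10) = 27.54
Friis cascade:
  F = 1.622 + (3.908 − 1)/0.6166 + (5.309 − 1)/0.2286 = 25.19
NF = 10 log₁₀(25.19) = 14.01 dB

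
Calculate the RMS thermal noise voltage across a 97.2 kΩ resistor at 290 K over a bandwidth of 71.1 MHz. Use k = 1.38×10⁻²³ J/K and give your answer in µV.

333 µV

V_n = √(4kTRB)
4kTRB = 4 × 1.38×10⁻²³ × 290 × 9.72×10⁴ × 7.11×10⁷ = 1.11×10⁻⁷ V²
V_n = √(1.11×10⁻⁷) = 3.33×10⁻⁴ V = 333 µV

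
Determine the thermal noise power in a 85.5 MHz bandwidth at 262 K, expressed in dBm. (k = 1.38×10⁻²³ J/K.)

−95.1 dBm

P_n = kTB = 1.38×10⁻²³ × 262 × 8.55×10⁷ = 3.09×10⁻¹³ W
In dBm: 10 log₁₀(3.09×10⁻¹³ / 10⁻³) = −95.1 dBm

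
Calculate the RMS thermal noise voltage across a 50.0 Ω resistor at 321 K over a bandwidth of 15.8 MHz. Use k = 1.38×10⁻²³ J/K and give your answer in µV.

V_n = √(4kTRB)
4kTRB = 4 × 1.38×10⁻²³ × 321 × 5.00×10¹ × 1.58×10⁷ = 1.40×10⁻¹¹ V²
V_n = √(1.40×10⁻¹¹) = 3.74×10⁻⁶ V = 3.74 µV

3.74 µV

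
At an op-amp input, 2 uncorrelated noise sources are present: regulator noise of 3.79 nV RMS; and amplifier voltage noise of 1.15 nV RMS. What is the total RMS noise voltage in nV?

3.96 nV

Uncorrelated sources add in power (mean-square): V_tot = √(ΣV_i²)
V_tot = √[(3.79×10⁻⁹)² + (1.15×10⁻⁹)²] = 3.96×10⁻⁹ V = 3.96 nV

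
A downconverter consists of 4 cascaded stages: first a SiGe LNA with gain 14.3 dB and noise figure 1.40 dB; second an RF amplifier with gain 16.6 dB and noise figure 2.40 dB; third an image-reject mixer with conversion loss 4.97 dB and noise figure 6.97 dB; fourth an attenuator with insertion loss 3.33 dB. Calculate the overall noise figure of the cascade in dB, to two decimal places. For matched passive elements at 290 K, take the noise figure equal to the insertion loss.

Convert to linear (a loss of L dB is a gain of −L dB): F_i = 10^(NF_i/10), G_i = 10^(G_i,dB/10)
  Stage 1: F_1 = 10^(1.40/10) = 1.380, G_1 = 10^(14.3/10) = 26.92
  Stage 2: F_2 = 10^(2.40/10) = 1.738, G_2 = 10^(16.6/10) = 45.71
  Stage 3: F_3 = 10^(6.97/10) = 4.977, G_3 = 10^(−4.97/10) = 0.3184
  Stage 4: F_4 = 10^(3.33/10) = 2.153, G_4 = 10^(−3.33/10) = 0.4645
Friis cascade:
  F = 1.380 + (1.738 − 1)/26.92 + (4.977 − 1)/1230 + (2.153 − 1)/391.7 = 1.414
NF = 10 log₁₀(1.414) = 1.50 dB

1.50 dB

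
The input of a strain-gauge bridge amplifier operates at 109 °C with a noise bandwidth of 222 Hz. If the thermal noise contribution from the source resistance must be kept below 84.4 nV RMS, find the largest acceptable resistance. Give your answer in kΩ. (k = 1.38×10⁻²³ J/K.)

1.52 kΩ

T = 109 °C + 273.15 = 382.15 K
Johnson–Nyquist: V_n = √(4kTRB) ⇒ R = V_n² / (4kTB)
4kTB = 4 × 1.38×10⁻²³ × 382.15 × 2.22×10² = 4.68×10⁻¹⁸
R = (8.44×10⁻⁸)² / 4.68×10⁻¹⁸ = 1.52×10³ Ω = 1.52 kΩ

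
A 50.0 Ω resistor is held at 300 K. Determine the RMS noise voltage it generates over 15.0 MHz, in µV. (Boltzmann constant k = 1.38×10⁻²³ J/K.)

3.52 µV

V_n = √(4kTRB)
4kTRB = 4 × 1.38×10⁻²³ × 300 × 5.00×10¹ × 1.50×10⁷ = 1.24×10⁻¹¹ V²
V_n = √(1.24×10⁻¹¹) = 3.52×10⁻⁶ V = 3.52 µV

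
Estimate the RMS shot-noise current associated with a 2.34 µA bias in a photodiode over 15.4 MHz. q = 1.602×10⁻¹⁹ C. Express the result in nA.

3.40 nA

I_n = √(2qI·B)
2qI·B = 2 × 1.602×10⁻¹⁹ × 2.34×10⁻⁶ × 1.54×10⁷ = 1.15×10⁻¹⁷ A²
I_n = √(1.15×10⁻¹⁷) = 3.40×10⁻⁹ A = 3.40 nA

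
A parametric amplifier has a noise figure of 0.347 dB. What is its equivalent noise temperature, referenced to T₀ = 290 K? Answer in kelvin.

24.1 K

F = 10^(0.347/10) = 1.08318
T_e = (F − 1)·T₀ = (1.08318 − 1) × 290 = 24.1 K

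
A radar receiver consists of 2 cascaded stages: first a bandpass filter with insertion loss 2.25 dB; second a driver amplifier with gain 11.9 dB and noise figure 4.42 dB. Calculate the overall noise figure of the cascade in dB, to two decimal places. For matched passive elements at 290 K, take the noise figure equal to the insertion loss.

Convert to linear (a loss of L dB is a gain of −L dB): F_i = 10^(NF_i/10), G_i = 10^(G_i,dB/10)
  Stage 1: F_1 = 10^(2.25/10) = 1.679, G_1 = 10^(−2.25/10) = 0.5957
  Stage 2: F_2 = 10^(4.42/10) = 2.767, G_2 = 10^(11.9/10) = 15.49
Friis cascade:
  F = 1.679 + (2.767 − 1)/0.5957 = 4.645
NF = 10 log₁₀(4.645) = 6.67 dB

6.67 dB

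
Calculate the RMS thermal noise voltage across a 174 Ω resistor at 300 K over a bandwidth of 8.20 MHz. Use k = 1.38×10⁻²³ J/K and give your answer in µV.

V_n = √(4kTRB)
4kTRB = 4 × 1.38×10⁻²³ × 300 × 1.74×10² × 8.20×10⁶ = 2.36×10⁻¹¹ V²
V_n = √(2.36×10⁻¹¹) = 4.86×10⁻⁶ V = 4.86 µV

4.86 µV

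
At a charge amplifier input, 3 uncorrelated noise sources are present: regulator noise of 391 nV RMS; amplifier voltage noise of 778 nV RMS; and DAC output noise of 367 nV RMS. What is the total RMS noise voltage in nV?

Uncorrelated sources add in power (mean-square): V_tot = √(ΣV_i²)
V_tot = √[(3.91×10⁻⁷)² + (7.78×10⁻⁷)² + (3.67×10⁻⁷)²] = 9.45×10⁻⁷ V = 945 nV

945 nV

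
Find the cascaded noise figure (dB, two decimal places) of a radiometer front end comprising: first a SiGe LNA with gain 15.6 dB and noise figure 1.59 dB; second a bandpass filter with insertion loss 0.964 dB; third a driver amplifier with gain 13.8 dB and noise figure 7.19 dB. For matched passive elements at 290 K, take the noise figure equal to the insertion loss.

Convert to linear (a loss of L dB is a gain of −L dB): F_i = 10^(NF_i/10), G_i = 10^(G_i,dB/10)
  Stage 1: F_1 = 10^(1.59/10) = 1.442, G_1 = 10^(15.6/10) = 36.31
  Stage 2: F_2 = 10^(0.964/10) = 1.249, G_2 = 10^(−0.964/10) = 0.8009
  Stage 3: F_3 = 10^(7.19/10) = 5.236, G_3 = 10^(13.8/10) = 23.99
Friis cascade:
  F = 1.442 + (1.249 − 1)/36.31 + (5.236 − 1)/29.08 = 1.595
NF = 10 log₁₀(1.595) = 2.03 dB

2.03 dB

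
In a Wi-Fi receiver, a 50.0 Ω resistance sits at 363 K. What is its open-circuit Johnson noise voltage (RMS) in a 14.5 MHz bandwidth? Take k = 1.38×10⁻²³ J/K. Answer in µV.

V_n = √(4kTRB)
4kTRB = 4 × 1.38×10⁻²³ × 363 × 5.00×10¹ × 1.45×10⁷ = 1.45×10⁻¹¹ V²
V_n = √(1.45×10⁻¹¹) = 3.81×10⁻⁶ V = 3.81 µV

3.81 µV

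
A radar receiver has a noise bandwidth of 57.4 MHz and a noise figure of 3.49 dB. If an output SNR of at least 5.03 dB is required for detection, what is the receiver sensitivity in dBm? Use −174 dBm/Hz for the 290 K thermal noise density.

Sensitivity = −174 + 10 log₁₀(B) + NF + SNR_min
= −174 + 77.59 + 3.49 + 5.03
= −87.89 dBm → −87.9 dBm

−87.9 dBm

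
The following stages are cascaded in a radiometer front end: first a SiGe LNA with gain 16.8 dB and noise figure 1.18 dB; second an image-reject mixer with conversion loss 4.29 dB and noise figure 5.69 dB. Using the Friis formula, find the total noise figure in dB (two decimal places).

Convert to linear (a loss of L dB is a gain of −L dB): F_i = 10^(NF_i/10), G_i = 10^(G_i,dB/10)
  Stage 1: F_1 = 10^(1.18/10) = 1.312, G_1 = 10^(16.8/10) = 47.86
  Stage 2: F_2 = 10^(5.69/10) = 3.707, G_2 = 10^(−4.29/10) = 0.3724
Friis cascade:
  F = 1.312 + (3.707 − 1)/47.86 = 1.369
NF = 10 log₁₀(1.369) = 1.36 dB

1.36 dB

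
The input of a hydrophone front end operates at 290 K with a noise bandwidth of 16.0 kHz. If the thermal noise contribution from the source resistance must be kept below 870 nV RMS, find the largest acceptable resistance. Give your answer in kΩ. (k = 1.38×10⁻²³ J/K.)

2.96 kΩ

Johnson–Nyquist: V_n = √(4kTRB) ⇒ R = V_n² / (4kTB)
4kTB = 4 × 1.38×10⁻²³ × 290 × 1.60×10⁴ = 2.56×10⁻¹⁶
R = (8.70×10⁻⁷)² / 2.56×10⁻¹⁶ = 2.96×10³ Ω = 2.96 kΩ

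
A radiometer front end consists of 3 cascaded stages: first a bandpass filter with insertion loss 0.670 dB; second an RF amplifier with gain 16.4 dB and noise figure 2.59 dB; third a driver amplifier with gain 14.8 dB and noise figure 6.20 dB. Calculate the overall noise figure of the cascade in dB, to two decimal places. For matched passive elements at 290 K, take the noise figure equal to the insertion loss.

Convert to linear (a loss of L dB is a gain of −L dB): F_i = 10^(NF_i/10), G_i = 10^(G_i,dB/10)
  Stage 1: F_1 = 10^(0.670/10) = 1.167, G_1 = 10^(−0.670/10) = 0.8570
  Stage 2: F_2 = 10^(2.59/10) = 1.816, G_2 = 10^(16.4/10) = 43.65
  Stage 3: F_3 = 10^(6.20/10) = 4.169, G_3 = 10^(14.8/10) = 30.20
Friis cascade:
  F = 1.167 + (1.816 − 1)/0.8570 + (4.169 − 1)/37.41 = 2.203
NF = 10 log₁₀(2.203) = 3.43 dB

3.43 dB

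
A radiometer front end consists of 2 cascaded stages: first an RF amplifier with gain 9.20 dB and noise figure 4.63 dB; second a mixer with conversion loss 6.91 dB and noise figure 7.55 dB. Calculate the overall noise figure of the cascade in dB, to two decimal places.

5.40 dB

Convert to linear (a loss of L dB is a gain of −L dB): F_i = 10^(NF_i/10), G_i = 10^(G_i,dB/10)
  Stage 1: F_1 = 10^(4.63/10) = 2.904, G_1 = 10^(9.20/10) = 8.318
  Stage 2: F_2 = 10^(7.55/10) = 5.689, G_2 = 10^(−6.91/10) = 0.2037
Friis cascade:
  F = 2.904 + (5.689 − 1)/8.318 = 3.468
NF = 10 log₁₀(3.468) = 5.40 dB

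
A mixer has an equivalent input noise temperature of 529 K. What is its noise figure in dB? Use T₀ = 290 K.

F = 1 + T_e/T₀ = 1 + 529/290 = 2.82414
NF = 10 log₁₀(2.82414) = 4.51 dB

4.51 dB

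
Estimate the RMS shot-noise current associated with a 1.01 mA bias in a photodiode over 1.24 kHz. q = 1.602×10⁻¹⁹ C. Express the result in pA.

I_n = √(2qI·B)
2qI·B = 2 × 1.602×10⁻¹⁹ × 1.01×10⁻³ × 1.24×10³ = 4.01×10⁻¹⁹ A²
I_n = √(4.01×10⁻¹⁹) = 6.33×10⁻¹⁰ A = 633 pA

633 pA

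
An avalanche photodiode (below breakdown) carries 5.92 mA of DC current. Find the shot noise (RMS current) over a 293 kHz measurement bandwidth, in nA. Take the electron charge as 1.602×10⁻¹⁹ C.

I_n = √(2qI·B)
2qI·B = 2 × 1.602×10⁻¹⁹ × 5.92×10⁻³ × 2.93×10⁵ = 5.56×10⁻¹⁶ A²
I_n = √(5.56×10⁻¹⁶) = 2.36×10⁻⁸ A = 23.6 nA

23.6 nA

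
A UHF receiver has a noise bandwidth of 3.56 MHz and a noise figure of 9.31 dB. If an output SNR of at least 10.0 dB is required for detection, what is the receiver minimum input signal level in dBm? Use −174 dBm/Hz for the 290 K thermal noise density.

Sensitivity = −174 + 10 log₁₀(B) + NF + SNR_min
= −174 + 65.51 + 9.31 + 10.0
= −89.18 dBm → −89.2 dBm

−89.2 dBm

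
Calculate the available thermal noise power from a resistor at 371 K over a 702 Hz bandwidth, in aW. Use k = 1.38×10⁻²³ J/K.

3.59 aW

P_n = kTB = 1.38×10⁻²³ × 371 × 7.02×10² = 3.59×10⁻¹⁸ W = 3.59 aW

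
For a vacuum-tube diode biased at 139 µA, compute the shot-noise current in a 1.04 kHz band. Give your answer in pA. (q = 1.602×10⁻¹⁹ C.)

I_n = √(2qI·B)
2qI·B = 2 × 1.602×10⁻¹⁹ × 1.39×10⁻⁴ × 1.04×10³ = 4.63×10⁻²⁰ A²
I_n = √(4.63×10⁻²⁰) = 2.15×10⁻¹⁰ A = 215 pA

215 pA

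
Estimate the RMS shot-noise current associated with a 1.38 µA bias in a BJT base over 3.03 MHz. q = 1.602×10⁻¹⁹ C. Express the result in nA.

1.16 nA

I_n = √(2qI·B)
2qI·B = 2 × 1.602×10⁻¹⁹ × 1.38×10⁻⁶ × 3.03×10⁶ = 1.34×10⁻¹⁸ A²
I_n = √(1.34×10⁻¹⁸) = 1.16×10⁻⁹ A = 1.16 nA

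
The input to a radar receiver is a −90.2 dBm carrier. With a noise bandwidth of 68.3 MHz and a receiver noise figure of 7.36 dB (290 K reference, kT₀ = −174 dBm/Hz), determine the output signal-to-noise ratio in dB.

−1.9 dB

Noise floor: N = −174 + 10 log₁₀(B) + NF
10 log₁₀(6.83×10⁷) = 78.34 dB
N = −174 + 78.34 + 7.36 = −88.30 dBm
SNR = P_sig − N = −90.2 − (−88.30) = −1.90 dB → −1.9 dB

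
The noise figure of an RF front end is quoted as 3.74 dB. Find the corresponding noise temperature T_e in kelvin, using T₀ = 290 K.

396 K

F = 10^(3.74/10) = 2.36592
T_e = (F − 1)·T₀ = (2.36592 − 1) × 290 = 396 K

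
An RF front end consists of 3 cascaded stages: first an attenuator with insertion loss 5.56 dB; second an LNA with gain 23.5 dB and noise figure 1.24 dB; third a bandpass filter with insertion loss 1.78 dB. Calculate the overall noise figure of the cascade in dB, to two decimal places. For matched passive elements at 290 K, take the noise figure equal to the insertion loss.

Convert to linear (a loss of L dB is a gain of −L dB): F_i = 10^(NF_i/10), G_i = 10^(G_i,dB/10)
  Stage 1: F_1 = 10^(5.56/10) = 3.597, G_1 = 10^(−5.56/10) = 0.2780
  Stage 2: F_2 = 10^(1.24/10) = 1.330, G_2 = 10^(23.5/10) = 223.9
  Stage 3: F_3 = 10^(1.78/10) = 1.507, G_3 = 10^(−1.78/10) = 0.6637
Friis cascade:
  F = 3.597 + (1.330 − 1)/0.2780 + (1.507 − 1)/62.23 = 4.794
NF = 10 log₁₀(4.794) = 6.81 dB

6.81 dB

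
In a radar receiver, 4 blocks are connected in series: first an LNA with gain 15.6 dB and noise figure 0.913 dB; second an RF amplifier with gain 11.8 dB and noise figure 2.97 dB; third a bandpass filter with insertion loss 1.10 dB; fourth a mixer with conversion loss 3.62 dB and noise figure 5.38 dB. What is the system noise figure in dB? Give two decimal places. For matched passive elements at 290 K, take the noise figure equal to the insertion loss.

1.03 dB

Convert to linear (a loss of L dB is a gain of −L dB): F_i = 10^(NF_i/10), G_i = 10^(G_i,dB/10)
  Stage 1: F_1 = 10^(0.913/10) = 1.234, G_1 = 10^(15.6/10) = 36.31
  Stage 2: F_2 = 10^(2.97/10) = 1.982, G_2 = 10^(11.8/10) = 15.14
  Stage 3: F_3 = 10^(1.10/10) = 1.288, G_3 = 10^(−1.10/10) = 0.7762
  Stage 4: F_4 = 10^(5.38/10) = 3.451, G_4 = 10^(−3.62/10) = 0.4345
Friis cascade:
  F = 1.234 + (1.982 − 1)/36.31 + (1.288 − 1)/549.5 + (3.451 − 1)/426.6 = 1.267
NF = 10 log₁₀(1.267) = 1.03 dB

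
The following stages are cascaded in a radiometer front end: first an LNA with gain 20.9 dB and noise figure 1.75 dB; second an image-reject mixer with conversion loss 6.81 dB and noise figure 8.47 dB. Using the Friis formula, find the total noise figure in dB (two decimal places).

Convert to linear (a loss of L dB is a gain of −L dB): F_i = 10^(NF_i/10), G_i = 10^(G_i,dB/10)
  Stage 1: F_1 = 10^(1.75/10) = 1.496, G_1 = 10^(20.9/10) = 123.0
  Stage 2: F_2 = 10^(8.47/10) = 7.031, G_2 = 10^(−6.81/10) = 0.2084
Friis cascade:
  F = 1.496 + (7.031 − 1)/123.0 = 1.545
NF = 10 log₁₀(1.545) = 1.89 dB

1.89 dB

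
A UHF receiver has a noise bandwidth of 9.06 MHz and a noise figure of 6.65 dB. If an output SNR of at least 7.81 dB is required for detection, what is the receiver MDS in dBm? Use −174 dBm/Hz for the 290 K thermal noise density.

−90.0 dBm

Sensitivity = −174 + 10 log₁₀(B) + NF + SNR_min
= −174 + 69.57 + 6.65 + 7.81
= −89.97 dBm → −90.0 dBm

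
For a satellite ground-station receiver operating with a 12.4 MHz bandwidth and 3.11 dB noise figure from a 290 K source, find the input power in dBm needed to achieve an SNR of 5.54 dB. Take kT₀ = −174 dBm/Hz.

−94.4 dBm

Sensitivity = −174 + 10 log₁₀(B) + NF + SNR_min
= −174 + 70.93 + 3.11 + 5.54
= −94.42 dBm → −94.4 dBm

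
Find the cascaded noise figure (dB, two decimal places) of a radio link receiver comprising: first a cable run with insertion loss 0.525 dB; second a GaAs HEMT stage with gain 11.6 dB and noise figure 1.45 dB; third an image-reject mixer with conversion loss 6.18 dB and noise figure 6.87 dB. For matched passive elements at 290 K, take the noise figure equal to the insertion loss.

Convert to linear (a loss of L dB is a gain of −L dB): F_i = 10^(NF_i/10), G_i = 10^(G_i,dB/10)
  Stage 1: F_1 = 10^(0.525/10) = 1.128, G_1 = 10^(−0.525/10) = 0.8861
  Stage 2: F_2 = 10^(1.45/10) = 1.396, G_2 = 10^(11.6/10) = 14.45
  Stage 3: F_3 = 10^(6.87/10) = 4.864, G_3 = 10^(−6.18/10) = 0.2410
Friis cascade:
  F = 1.128 + (1.396 − 1)/0.8861 + (4.864 − 1)/12.81 = 1.877
NF = 10 log₁₀(1.877) = 2.74 dB

2.74 dB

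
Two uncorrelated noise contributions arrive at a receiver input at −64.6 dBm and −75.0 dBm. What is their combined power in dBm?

Convert to linear, add, convert back:
P₁ = 3.47×10⁻¹⁰ W, P₂ = 3.16×10⁻¹¹ W
P_tot = 3.78×10⁻¹⁰ W → 10 log₁₀(P_tot / 10⁻³) = −64.2 dBm

−64.2 dBm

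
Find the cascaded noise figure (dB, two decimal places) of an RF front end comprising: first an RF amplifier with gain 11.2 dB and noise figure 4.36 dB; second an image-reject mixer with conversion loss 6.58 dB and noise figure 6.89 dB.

Convert to linear (a loss of L dB is a gain of −L dB): F_i = 10^(NF_i/10), G_i = 10^(G_i,dB/10)
  Stage 1: F_1 = 10^(4.36/10) = 2.729, G_1 = 10^(11.2/10) = 13.18
  Stage 2: F_2 = 10^(6.89/10) = 4.887, G_2 = 10^(−6.58/10) = 0.2198
Friis cascade:
  F = 2.729 + (4.887 − 1)/13.18 = 3.024
NF = 10 log₁₀(3.024) = 4.81 dB

4.81 dB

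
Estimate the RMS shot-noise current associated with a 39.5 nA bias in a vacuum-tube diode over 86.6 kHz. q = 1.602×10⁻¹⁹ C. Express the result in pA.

I_n = √(2qI·B)
2qI·B = 2 × 1.602×10⁻¹⁹ × 3.95×10⁻⁸ × 8.66×10⁴ = 1.10×10⁻²¹ A²
I_n = √(1.10×10⁻²¹) = 3.31×10⁻¹¹ A = 33.1 pA

33.1 pA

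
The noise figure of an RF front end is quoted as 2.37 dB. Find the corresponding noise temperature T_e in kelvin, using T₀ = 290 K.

210 K

F = 10^(2.37/10) = 1.72584
T_e = (F − 1)·T₀ = (1.72584 − 1) × 290 = 210 K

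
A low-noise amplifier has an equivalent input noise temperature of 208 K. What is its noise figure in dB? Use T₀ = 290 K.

F = 1 + T_e/T₀ = 1 + 208/290 = 1.71724
NF = 10 log₁₀(1.71724) = 2.35 dB

2.35 dB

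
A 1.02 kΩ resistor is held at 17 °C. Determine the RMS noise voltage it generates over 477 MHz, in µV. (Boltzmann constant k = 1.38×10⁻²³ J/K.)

88.3 µV

T = 17 °C + 273.15 = 290.15 K
V_n = √(4kTRB)
4kTRB = 4 × 1.38×10⁻²³ × 290.15 × 1.02×10³ × 4.77×10⁸ = 7.79×10⁻⁹ V²
V_n = √(7.79×10⁻⁹) = 8.83×10⁻⁵ V = 88.3 µV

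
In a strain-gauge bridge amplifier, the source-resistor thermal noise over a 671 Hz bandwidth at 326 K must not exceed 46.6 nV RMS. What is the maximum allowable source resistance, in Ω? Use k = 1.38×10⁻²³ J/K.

Johnson–Nyquist: V_n = √(4kTRB) ⇒ R = V_n² / (4kTB)
4kTB = 4 × 1.38×10⁻²³ × 326 × 6.71×10² = 1.21×10⁻¹⁷
R = (4.66×10⁻⁸)² / 1.21×10⁻¹⁷ = 1.80×10² Ω = 180 Ω

180 Ω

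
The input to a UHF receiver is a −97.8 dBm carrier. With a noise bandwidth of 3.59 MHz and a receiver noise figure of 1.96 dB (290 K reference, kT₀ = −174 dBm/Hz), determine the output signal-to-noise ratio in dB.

8.7 dB

Noise floor: N = −174 + 10 log₁₀(B) + NF
10 log₁₀(3.59×10⁶) = 65.55 dB
N = −174 + 65.55 + 1.96 = −106.49 dBm
SNR = P_sig − N = −97.8 − (−106.49) = 8.69 dB → 8.7 dB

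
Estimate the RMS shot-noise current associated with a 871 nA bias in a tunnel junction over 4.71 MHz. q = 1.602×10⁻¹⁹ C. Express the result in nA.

I_n = √(2qI·B)
2qI·B = 2 × 1.602×10⁻¹⁹ × 8.71×10⁻⁷ × 4.71×10⁶ = 1.31×10⁻¹⁸ A²
I_n = √(1.31×10⁻¹⁸) = 1.15×10⁻⁹ A = 1.15 nA

1.15 nA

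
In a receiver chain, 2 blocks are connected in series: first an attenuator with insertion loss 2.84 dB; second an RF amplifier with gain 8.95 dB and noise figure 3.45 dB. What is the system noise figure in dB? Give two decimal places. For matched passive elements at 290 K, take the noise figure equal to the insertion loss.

Convert to linear (a loss of L dB is a gain of −L dB): F_i = 10^(NF_i/10), G_i = 10^(G_i,dB/10)
  Stage 1: F_1 = 10^(2.84/10) = 1.923, G_1 = 10^(−2.84/10) = 0.5200
  Stage 2: F_2 = 10^(3.45/10) = 2.213, G_2 = 10^(8.95/10) = 7.852
Friis cascade:
  F = 1.923 + (2.213 − 1)/0.5200 = 4.256
NF = 10 log₁₀(4.256) = 6.29 dB

6.29 dB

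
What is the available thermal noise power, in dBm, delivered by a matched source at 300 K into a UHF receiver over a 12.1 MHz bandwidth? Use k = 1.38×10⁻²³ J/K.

P_n = kTB = 1.38×10⁻²³ × 300 × 1.21×10⁷ = 5.01×10⁻¹⁴ W
In dBm: 10 log₁₀(5.01×10⁻¹⁴ / 10⁻³) = −103.0 dBm

−103.0 dBm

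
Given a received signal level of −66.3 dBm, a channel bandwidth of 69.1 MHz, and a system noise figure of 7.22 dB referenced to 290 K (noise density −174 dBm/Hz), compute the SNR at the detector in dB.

Noise floor: N = −174 + 10 log₁₀(B) + NF
10 log₁₀(6.91×10⁷) = 78.39 dB
N = −174 + 78.39 + 7.22 = −88.39 dBm
SNR = P_sig − N = −66.3 − (−88.39) = 22.09 dB → 22.1 dB

22.1 dB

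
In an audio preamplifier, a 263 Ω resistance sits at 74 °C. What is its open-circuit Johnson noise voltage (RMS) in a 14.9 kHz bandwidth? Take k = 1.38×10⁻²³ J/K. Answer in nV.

T = 74 °C + 273.15 = 347.15 K
V_n = √(4kTRB)
4kTRB = 4 × 1.38×10⁻²³ × 347.15 × 2.63×10² × 1.49×10⁴ = 7.51×10⁻¹⁴ V²
V_n = √(7.51×10⁻¹⁴) = 2.74×10⁻⁷ V = 274 nV

274 nV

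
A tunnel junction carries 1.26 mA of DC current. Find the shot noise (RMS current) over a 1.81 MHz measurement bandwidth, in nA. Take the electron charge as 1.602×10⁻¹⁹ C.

I_n = √(2qI·B)
2qI·B = 2 × 1.602×10⁻¹⁹ × 1.26×10⁻³ × 1.81×10⁶ = 7.31×10⁻¹⁶ A²
I_n = √(7.31×10⁻¹⁶) = 2.70×10⁻⁸ A = 27.0 nA

27.0 nA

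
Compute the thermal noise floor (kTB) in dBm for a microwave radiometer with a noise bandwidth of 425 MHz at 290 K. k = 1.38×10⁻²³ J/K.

−87.7 dBm

P_n = kTB = 1.38×10⁻²³ × 290 × 4.25×10⁸ = 1.70×10⁻¹² W
In dBm: 10 log₁₀(1.70×10⁻¹² / 10⁻³) = −87.7 dBm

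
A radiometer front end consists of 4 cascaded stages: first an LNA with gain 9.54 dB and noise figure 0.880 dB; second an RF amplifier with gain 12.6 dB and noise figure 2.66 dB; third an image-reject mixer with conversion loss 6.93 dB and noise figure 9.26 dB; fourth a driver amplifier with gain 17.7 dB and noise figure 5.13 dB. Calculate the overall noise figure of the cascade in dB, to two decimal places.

1.56 dB

Convert to linear (a loss of L dB is a gain of −L dB): F_i = 10^(NF_i/10), G_i = 10^(G_i,dB/10)
  Stage 1: F_1 = 10^(0.880/10) = 1.225, G_1 = 10^(9.54/10) = 8.995
  Stage 2: F_2 = 10^(2.66/10) = 1.845, G_2 = 10^(12.6/10) = 18.20
  Stage 3: F_3 = 10^(9.26/10) = 8.433, G_3 = 10^(−6.93/10) = 0.2028
  Stage 4: F_4 = 10^(5.13/10) = 3.258, G_4 = 10^(17.7/10) = 58.88
Friis cascade:
  F = 1.225 + (1.845 − 1)/8.995 + (8.433 − 1)/163.7 + (3.258 − 1)/33.19 = 1.432
NF = 10 log₁₀(1.432) = 1.56 dB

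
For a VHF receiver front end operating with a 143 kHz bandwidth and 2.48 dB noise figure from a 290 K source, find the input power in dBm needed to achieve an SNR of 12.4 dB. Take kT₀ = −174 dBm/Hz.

Sensitivity = −174 + 10 log₁₀(B) + NF + SNR_min
= −174 + 51.55 + 2.48 + 12.4
= −107.57 dBm → −107.6 dBm

−107.6 dBm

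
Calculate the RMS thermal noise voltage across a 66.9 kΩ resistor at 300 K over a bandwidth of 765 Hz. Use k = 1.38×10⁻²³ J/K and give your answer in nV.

921 nV

V_n = √(4kTRB)
4kTRB = 4 × 1.38×10⁻²³ × 300 × 6.69×10⁴ × 7.65×10² = 8.48×10⁻¹³ V²
V_n = √(8.48×10⁻¹³) = 9.21×10⁻⁷ V = 921 nV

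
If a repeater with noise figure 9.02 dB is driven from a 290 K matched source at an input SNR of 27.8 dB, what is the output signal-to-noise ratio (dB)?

18.78 dB

By definition F = SNR_in/SNR_out, so in dB: SNR_out = SNR_in − NF
SNR_out = 27.8 − 9.02 = 18.78 dB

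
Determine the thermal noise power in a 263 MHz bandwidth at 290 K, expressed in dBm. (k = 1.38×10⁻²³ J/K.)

−89.8 dBm

P_n = kTB = 1.38×10⁻²³ × 290 × 2.63×10⁸ = 1.05×10⁻¹² W
In dBm: 10 log₁₀(1.05×10⁻¹² / 10⁻³) = −89.8 dBm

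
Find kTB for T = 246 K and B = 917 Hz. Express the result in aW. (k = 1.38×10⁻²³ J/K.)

3.11 aW

P_n = kTB = 1.38×10⁻²³ × 246 × 9.17×10² = 3.11×10⁻¹⁸ W = 3.11 aW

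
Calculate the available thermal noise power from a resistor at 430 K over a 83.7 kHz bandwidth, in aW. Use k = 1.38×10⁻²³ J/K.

497 aW

P_n = kTB = 1.38×10⁻²³ × 430 × 8.37×10⁴ = 4.97×10⁻¹⁶ W = 497 aW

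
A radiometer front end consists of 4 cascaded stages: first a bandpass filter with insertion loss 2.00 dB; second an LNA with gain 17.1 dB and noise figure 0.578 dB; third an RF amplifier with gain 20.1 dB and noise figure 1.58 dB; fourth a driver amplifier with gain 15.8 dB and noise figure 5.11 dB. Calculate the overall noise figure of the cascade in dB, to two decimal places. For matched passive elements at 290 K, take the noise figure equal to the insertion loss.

2.61 dB

Convert to linear (a loss of L dB is a gain of −L dB): F_i = 10^(NF_i/10), G_i = 10^(G_i,dB/10)
  Stage 1: F_1 = 10^(2.00/10) = 1.585, G_1 = 10^(−2.00/10) = 0.6310
  Stage 2: F_2 = 10^(0.578/10) = 1.142, G_2 = 10^(17.1/10) = 51.29
  Stage 3: F_3 = 10^(1.58/10) = 1.439, G_3 = 10^(20.1/10) = 102.3
  Stage 4: F_4 = 10^(5.11/10) = 3.243, G_4 = 10^(15.8/10) = 38.02
Friis cascade:
  F = 1.585 + (1.142 − 1)/0.6310 + (1.439 − 1)/32.36 + (3.243 − 1)/3311 = 1.825
NF = 10 log₁₀(1.825) = 2.61 dB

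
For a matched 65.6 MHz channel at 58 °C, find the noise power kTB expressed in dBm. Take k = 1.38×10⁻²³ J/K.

T = 58 °C + 273.15 = 331.15 K
P_n = kTB = 1.38×10⁻²³ × 331.15 × 6.56×10⁷ = 3.00×10⁻¹³ W
In dBm: 10 log₁₀(3.00×10⁻¹³ / 10⁻³) = −95.2 dBm

−95.2 dBm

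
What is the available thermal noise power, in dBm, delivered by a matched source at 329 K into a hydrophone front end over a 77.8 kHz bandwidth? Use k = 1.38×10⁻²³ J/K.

−124.5 dBm

P_n = kTB = 1.38×10⁻²³ × 329 × 7.78×10⁴ = 3.53×10⁻¹⁶ W
In dBm: 10 log₁₀(3.53×10⁻¹⁶ / 10⁻³) = −124.5 dBm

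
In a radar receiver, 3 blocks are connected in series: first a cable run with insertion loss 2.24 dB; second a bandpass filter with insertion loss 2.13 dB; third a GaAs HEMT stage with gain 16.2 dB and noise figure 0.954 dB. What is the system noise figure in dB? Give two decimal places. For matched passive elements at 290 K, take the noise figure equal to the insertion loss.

Convert to linear (a loss of L dB is a gain of −L dB): F_i = 10^(NF_i/10), G_i = 10^(G_i,dB/10)
  Stage 1: F_1 = 10^(2.24/10) = 1.675, G_1 = 10^(−2.24/10) = 0.5970
  Stage 2: F_2 = 10^(2.13/10) = 1.633, G_2 = 10^(−2.13/10) = 0.6124
  Stage 3: F_3 = 10^(0.954/10) = 1.246, G_3 = 10^(16.2/10) = 41.69
Friis cascade:
  F = 1.675 + (1.633 − 1)/0.5970 + (1.246 − 1)/0.3656 = 3.407
NF = 10 log₁₀(3.407) = 5.32 dB

5.32 dB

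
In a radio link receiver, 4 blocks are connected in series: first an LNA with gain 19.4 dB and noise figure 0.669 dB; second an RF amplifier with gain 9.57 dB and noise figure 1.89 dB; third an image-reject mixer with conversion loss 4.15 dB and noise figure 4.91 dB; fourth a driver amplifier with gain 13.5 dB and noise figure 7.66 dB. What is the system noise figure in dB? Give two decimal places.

0.76 dB

Convert to linear (a loss of L dB is a gain of −L dB): F_i = 10^(NF_i/10), G_i = 10^(G_i,dB/10)
  Stage 1: F_1 = 10^(0.669/10) = 1.167, G_1 = 10^(19.4/10) = 87.10
  Stage 2: F_2 = 10^(1.89/10) = 1.545, G_2 = 10^(9.57/10) = 9.057
  Stage 3: F_3 = 10^(4.91/10) = 3.097, G_3 = 10^(−4.15/10) = 0.3846
  Stage 4: F_4 = 10^(7.66/10) = 5.834, G_4 = 10^(13.5/10) = 22.39
Friis cascade:
  F = 1.167 + (1.545 − 1)/87.10 + (3.097 − 1)/788.9 + (5.834 − 1)/303.4 = 1.191
NF = 10 log₁₀(1.191) = 0.76 dB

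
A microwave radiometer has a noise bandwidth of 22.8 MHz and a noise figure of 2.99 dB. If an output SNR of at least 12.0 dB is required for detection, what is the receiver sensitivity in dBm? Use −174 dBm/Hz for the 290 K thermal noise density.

−85.4 dBm

Sensitivity = −174 + 10 log₁₀(B) + NF + SNR_min
= −174 + 73.58 + 2.99 + 12.0
= −85.43 dBm → −85.4 dBm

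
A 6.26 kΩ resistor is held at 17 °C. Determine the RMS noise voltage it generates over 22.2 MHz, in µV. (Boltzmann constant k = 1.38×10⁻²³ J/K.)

T = 17 °C + 273.15 = 290.15 K
V_n = √(4kTRB)
4kTRB = 4 × 1.38×10⁻²³ × 290.15 × 6.26×10³ × 2.22×10⁷ = 2.23×10⁻⁹ V²
V_n = √(2.23×10⁻⁹) = 4.72×10⁻⁵ V = 47.2 µV

47.2 µV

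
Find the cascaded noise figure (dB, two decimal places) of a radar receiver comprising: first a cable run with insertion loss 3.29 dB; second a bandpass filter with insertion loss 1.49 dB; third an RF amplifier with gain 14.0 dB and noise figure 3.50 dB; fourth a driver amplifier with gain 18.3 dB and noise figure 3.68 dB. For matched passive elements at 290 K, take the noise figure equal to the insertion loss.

Convert to linear (a loss of L dB is a gain of −L dB): F_i = 10^(NF_i/10), G_i = 10^(G_i,dB/10)
  Stage 1: F_1 = 10^(3.29/10) = 2.133, G_1 = 10^(−3.29/10) = 0.4688
  Stage 2: F_2 = 10^(1.49/10) = 1.409, G_2 = 10^(−1.49/10) = 0.7096
  Stage 3: F_3 = 10^(3.50/10) = 2.239, G_3 = 10^(14.0/10) = 25.12
  Stage 4: F_4 = 10^(3.68/10) = 2.333, G_4 = 10^(18.3/10) = 67.61
Friis cascade:
  F = 2.133 + (1.409 − 1)/0.4688 + (2.239 − 1)/0.3327 + (2.333 − 1)/8.356 = 6.889
NF = 10 log₁₀(6.889) = 8.38 dB

8.38 dB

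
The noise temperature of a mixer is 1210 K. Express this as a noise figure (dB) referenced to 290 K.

F = 1 + T_e/T₀ = 1 + 1210/290 = 5.17241
NF = 10 log₁₀(5.17241) = 7.14 dB

7.14 dB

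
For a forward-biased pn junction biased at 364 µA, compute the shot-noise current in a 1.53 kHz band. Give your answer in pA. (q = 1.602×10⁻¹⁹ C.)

I_n = √(2qI·B)
2qI·B = 2 × 1.602×10⁻¹⁹ × 3.64×10⁻⁴ × 1.53×10³ = 1.78×10⁻¹⁹ A²
I_n = √(1.78×10⁻¹⁹) = 4.22×10⁻¹⁰ A = 422 pA

422 pA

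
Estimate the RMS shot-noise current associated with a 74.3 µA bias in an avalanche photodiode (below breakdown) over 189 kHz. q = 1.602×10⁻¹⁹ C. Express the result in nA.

2.12 nA

I_n = √(2qI·B)
2qI·B = 2 × 1.602×10⁻¹⁹ × 7.43×10⁻⁵ × 1.89×10⁵ = 4.50×10⁻¹⁸ A²
I_n = √(4.50×10⁻¹⁸) = 2.12×10⁻⁹ A = 2.12 nA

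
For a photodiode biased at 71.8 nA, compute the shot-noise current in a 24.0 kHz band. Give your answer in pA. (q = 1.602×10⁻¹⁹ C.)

23.5 pA

I_n = √(2qI·B)
2qI·B = 2 × 1.602×10⁻¹⁹ × 7.18×10⁻⁸ × 2.40×10⁴ = 5.52×10⁻²² A²
I_n = √(5.52×10⁻²²) = 2.35×10⁻¹¹ A = 23.5 pA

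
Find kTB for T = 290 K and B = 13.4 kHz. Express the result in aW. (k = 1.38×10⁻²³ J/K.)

P_n = kTB = 1.38×10⁻²³ × 290 × 1.34×10⁴ = 5.36×10⁻¹⁷ W = 53.6 aW

53.6 aW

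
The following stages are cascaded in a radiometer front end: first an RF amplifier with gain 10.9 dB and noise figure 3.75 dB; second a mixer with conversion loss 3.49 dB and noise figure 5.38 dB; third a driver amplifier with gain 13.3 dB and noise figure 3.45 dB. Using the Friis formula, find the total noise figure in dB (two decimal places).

Convert to linear (a loss of L dB is a gain of −L dB): F_i = 10^(NF_i/10), G_i = 10^(G_i,dB/10)
  Stage 1: F_1 = 10^(3.75/10) = 2.371, G_1 = 10^(10.9/10) = 12.30
  Stage 2: F_2 = 10^(5.38/10) = 3.451, G_2 = 10^(−3.49/10) = 0.4477
  Stage 3: F_3 = 10^(3.45/10) = 2.213, G_3 = 10^(13.3/10) = 21.38
Friis cascade:
  F = 2.371 + (3.451 − 1)/12.30 + (2.213 − 1)/5.508 = 2.791
NF = 10 log₁₀(2.791) = 4.46 dB

4.46 dB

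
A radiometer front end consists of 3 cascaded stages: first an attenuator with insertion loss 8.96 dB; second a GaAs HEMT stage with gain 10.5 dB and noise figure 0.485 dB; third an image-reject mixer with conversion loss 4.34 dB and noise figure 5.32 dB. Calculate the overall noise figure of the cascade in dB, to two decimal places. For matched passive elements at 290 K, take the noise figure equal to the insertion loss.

10.21 dB

Convert to linear (a loss of L dB is a gain of −L dB): F_i = 10^(NF_i/10), G_i = 10^(G_i,dB/10)
  Stage 1: F_1 = 10^(8.96/10) = 7.870, G_1 = 10^(−8.96/10) = 0.1271
  Stage 2: F_2 = 10^(0.485/10) = 1.118, G_2 = 10^(10.5/10) = 11.22
  Stage 3: F_3 = 10^(5.32/10) = 3.404, G_3 = 10^(−4.34/10) = 0.3681
Friis cascade:
  F = 7.870 + (1.118 − 1)/0.1271 + (3.404 − 1)/1.426 = 10.49
NF = 10 log₁₀(10.49) = 10.21 dB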